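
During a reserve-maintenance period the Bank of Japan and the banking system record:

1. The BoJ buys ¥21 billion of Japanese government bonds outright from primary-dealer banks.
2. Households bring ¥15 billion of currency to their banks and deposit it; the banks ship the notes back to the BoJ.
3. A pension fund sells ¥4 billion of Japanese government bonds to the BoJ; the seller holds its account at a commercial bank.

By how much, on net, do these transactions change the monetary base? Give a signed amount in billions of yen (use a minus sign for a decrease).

+¥25 billion

BoJ balance sheet:
  Assets:      Securities +¥25B
  Liabilities: Bank reserves +¥40B, Currency in circulation −¥15B
Commercial banking system:
  Assets:      Reserves at CB +¥40B, Securities −¥21B
  Liabilities: Checkable deposits +¥19B
Monetary base = currency + reserves: −¥15B + (+¥40B) = +¥25 billion.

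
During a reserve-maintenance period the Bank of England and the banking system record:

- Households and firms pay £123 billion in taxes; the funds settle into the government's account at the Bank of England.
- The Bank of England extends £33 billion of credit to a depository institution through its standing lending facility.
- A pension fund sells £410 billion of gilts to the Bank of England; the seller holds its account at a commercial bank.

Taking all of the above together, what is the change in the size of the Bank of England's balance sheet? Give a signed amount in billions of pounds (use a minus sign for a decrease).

+£443 billion

Government account inflow £123 billion: only the composition of liabilities changes → 0.
Discount-window loan £33 billion: a Bank of England asset is acquired → +£33B.
Asset purchase (from non-banks) £410 billion: a Bank of England asset is acquired → +£410B.
Net: 0 + 33 + 410 = +£443 billion.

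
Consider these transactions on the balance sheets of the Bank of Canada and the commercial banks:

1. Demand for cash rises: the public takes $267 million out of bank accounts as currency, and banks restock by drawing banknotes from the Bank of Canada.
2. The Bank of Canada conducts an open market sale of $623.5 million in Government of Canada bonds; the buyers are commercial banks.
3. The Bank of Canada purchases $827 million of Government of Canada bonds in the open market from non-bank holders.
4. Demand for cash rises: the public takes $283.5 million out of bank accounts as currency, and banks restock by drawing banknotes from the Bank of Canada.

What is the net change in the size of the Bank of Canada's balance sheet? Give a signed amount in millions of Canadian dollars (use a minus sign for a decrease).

+$203.5 million

Bank of Canada balance sheet:
  Assets:      Securities +$203.5M
  Liabilities: Bank reserves −$347M, Currency in circulation +$550.5M
Change in total Bank of Canada assets = +$203.5 million.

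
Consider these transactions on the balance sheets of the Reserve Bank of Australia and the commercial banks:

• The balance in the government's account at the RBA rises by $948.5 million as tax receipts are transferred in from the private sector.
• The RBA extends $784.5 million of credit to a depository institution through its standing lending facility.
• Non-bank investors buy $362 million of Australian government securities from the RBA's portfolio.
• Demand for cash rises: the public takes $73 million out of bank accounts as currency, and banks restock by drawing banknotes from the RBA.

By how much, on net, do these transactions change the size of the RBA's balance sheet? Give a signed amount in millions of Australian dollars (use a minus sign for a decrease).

Government account inflow $948.5 million: only the composition of liabilities changes → 0.
Discount-window loan $784.5 million: an RBA asset is acquired → +$784.5M.
Asset sale (to non-banks) $362 million: an RBA asset is shed → −$362M.
Currency withdrawal $73 million: only the composition of liabilities changes → 0.
Net: 0 + 784.5 − 362 + 0 = +$422.5 million.

+$422.5 million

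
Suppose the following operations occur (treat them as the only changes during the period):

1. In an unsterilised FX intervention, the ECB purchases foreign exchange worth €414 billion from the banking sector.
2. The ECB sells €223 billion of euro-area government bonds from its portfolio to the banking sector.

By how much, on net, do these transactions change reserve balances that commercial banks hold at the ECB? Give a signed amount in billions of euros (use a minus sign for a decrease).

FX purchase €414 billion: the ECB pays by crediting reserve accounts → +€414B.
OMO sale (to banks) €223 billion: the buying banks pay out of their reserve balances → −€223B.
Net: 414 − 223 = +€191 billion.

+€191 billion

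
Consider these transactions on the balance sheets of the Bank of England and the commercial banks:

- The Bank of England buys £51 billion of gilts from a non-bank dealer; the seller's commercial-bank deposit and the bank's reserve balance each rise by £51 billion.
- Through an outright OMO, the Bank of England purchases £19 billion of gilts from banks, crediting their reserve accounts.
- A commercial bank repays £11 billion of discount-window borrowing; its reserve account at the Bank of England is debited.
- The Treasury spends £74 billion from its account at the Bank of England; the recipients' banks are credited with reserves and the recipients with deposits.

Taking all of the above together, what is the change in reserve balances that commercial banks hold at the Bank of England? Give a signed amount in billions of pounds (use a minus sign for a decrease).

+£133 billion

Asset purchase (from non-banks) £51 billion: the Bank of England pays by crediting reserve accounts → +£51B.
OMO purchase (from banks) £19 billion: the Bank of England pays by crediting reserve accounts → +£19B.
Discount-window repayment £11 billion: repayment is debited from reserves → −£11B.
Government spending £74 billion: government payments flow into bank reserve accounts → +£74B.
Net: 51 + 19 − 11 + 74 = +£133 billion.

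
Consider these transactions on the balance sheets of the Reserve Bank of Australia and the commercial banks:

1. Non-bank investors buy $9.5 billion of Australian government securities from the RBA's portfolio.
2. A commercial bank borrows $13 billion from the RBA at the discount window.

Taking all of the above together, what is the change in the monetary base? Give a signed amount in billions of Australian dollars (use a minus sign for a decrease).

+$3.5 billion

RBA balance sheet:
  Assets:      Securities −$9.5B, Loans to banks +$13B
  Liabilities: Bank reserves +$3.5B
Commercial banking system:
  Assets:      Reserves at CB +$3.5B
  Liabilities: Checkable deposits −$9.5B, Borrowings from CB +$13B
Monetary base = currency + reserves: 0 + (+$3.5B) = +$3.5 billion.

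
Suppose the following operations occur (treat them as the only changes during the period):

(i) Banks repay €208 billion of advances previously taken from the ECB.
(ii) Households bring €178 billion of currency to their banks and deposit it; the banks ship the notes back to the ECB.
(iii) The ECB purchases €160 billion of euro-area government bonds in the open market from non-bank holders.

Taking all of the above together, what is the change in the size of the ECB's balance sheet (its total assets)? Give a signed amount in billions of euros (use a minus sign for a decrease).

-€48 billion

ECB balance sheet:
  Assets:      Securities +€160B, Loans to banks −€208B
  Liabilities: Bank reserves +€130B, Currency in circulation −€178B
Change in total ECB assets = -€48 billion.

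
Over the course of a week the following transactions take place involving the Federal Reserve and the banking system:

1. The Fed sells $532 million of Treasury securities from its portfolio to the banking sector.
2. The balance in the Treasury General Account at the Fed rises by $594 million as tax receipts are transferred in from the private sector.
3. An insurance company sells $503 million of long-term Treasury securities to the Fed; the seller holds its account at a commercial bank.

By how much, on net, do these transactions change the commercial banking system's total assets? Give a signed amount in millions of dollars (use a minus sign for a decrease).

OMO sale (to banks) $532 million: just an asset swap on bank balance sheets → 0.
Government account inflow $594 million: bank balance sheets shrink → −$594M.
Asset purchase (from non-banks) $503 million: bank balance sheets expand → +$503M.
Net: 0 − 594 + 503 = -$91 million.

-$91 million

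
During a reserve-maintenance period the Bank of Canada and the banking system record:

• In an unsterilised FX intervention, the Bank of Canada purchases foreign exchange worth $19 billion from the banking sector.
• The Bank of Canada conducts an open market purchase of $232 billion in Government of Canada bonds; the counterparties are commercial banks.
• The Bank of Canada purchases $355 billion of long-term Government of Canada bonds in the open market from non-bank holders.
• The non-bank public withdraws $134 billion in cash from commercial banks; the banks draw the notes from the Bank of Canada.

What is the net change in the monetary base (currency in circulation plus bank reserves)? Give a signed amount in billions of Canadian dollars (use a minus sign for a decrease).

FX purchase $19 billion: Bank of Canada balance sheet expands → +$19B.
OMO purchase (from banks) $232 billion: Bank of Canada balance sheet expands → +$232B.
Asset purchase (from non-banks) $355 billion: Bank of Canada balance sheet expands → +$355B.
Currency withdrawal $134 billion: just a shift between currency and reserves — both are base money → 0.
Net: 19 + 232 + 355 + 0 = +$606 billion.

+$606 billion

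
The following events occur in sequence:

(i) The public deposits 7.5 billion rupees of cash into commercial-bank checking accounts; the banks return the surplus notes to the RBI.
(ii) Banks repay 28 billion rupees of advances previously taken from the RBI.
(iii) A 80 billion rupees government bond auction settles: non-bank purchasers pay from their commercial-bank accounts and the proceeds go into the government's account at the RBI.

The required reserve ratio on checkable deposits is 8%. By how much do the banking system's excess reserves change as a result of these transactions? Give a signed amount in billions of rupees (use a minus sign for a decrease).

-94.7 billion

Currency deposit 7.5 billion rupees: reserves +7.5B, deposits +7.5B.
Discount-window repayment 28 billion rupees: reserves −28B, deposits 0.
Government account inflow 80 billion rupees: reserves −80B, deposits −80B.
Totals: Δreserves = −100.5B, Δdeposits = −72.5B.
Δrequired reserves = 8% × −72.5B = −5.8B.
Δexcess reserves = Δreserves − Δrequired = −100.5B − (−5.8B) = -94.7 billion.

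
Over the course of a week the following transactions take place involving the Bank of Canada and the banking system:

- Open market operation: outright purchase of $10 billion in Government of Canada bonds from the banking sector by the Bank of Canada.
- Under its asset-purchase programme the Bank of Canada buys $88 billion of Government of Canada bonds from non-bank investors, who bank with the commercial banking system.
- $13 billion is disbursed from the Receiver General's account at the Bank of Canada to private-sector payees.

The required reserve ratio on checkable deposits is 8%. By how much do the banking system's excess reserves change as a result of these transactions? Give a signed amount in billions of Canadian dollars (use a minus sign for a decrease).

OMO purchase (from banks) $10 billion: reserves +$10B, deposits 0.
Asset purchase (from non-banks) $88 billion: reserves +$88B, deposits +$88B.
Government spending $13 billion: reserves +$13B, deposits +$13B.
Totals: Δreserves = +$111B, Δdeposits = +$101B.
Δrequired reserves = 8% × +$101B = +$8.08B.
Δexcess reserves = Δreserves − Δrequired = +$111B − (+$8.08B) = +$102.92 billion.

+$102.92 billion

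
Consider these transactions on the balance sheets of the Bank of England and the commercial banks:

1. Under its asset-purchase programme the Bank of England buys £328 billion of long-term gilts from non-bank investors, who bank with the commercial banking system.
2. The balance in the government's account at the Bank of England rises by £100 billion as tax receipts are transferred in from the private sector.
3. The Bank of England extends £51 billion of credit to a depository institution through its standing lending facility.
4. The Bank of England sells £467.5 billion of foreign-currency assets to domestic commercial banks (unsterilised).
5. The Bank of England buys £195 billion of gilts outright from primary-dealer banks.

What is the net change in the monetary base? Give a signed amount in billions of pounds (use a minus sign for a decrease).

Asset purchase (from non-banks) £328 billion: Bank of England balance sheet expands → +£328B.
Government account inflow £100 billion: reserves shift to a non-base liability → −£100B.
Discount-window loan £51 billion: Bank of England balance sheet expands → +£51B.
FX sale £467.5 billion: Bank of England balance sheet contracts → −£467.5B.
OMO purchase (from banks) £195 billion: Bank of England balance sheet expands → +£195B.
Net: 328 − 100 + 51 − 467.5 + 195 = +£6.5 billion.

+£6.5 billion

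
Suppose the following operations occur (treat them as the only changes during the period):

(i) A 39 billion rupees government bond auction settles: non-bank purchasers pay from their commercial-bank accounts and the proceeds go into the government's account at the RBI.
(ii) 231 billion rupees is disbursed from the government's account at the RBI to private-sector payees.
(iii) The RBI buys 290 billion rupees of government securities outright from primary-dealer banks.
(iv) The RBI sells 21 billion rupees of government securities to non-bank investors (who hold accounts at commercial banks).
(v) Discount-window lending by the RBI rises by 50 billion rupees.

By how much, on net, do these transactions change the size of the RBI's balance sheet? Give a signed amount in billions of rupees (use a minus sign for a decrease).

Government account inflow 39 billion rupees: only the composition of liabilities changes → 0.
Government spending 231 billion rupees: only the composition of liabilities changes → 0.
OMO purchase (from banks) 290 billion rupees: an RBI asset is acquired → +290B.
Asset sale (to non-banks) 21 billion rupees: an RBI asset is shed → −21B.
Discount-window loan 50 billion rupees: an RBI asset is acquired → +50B.
Net: 0 + 0 + 290 − 21 + 50 = +319 billion.

+319 billion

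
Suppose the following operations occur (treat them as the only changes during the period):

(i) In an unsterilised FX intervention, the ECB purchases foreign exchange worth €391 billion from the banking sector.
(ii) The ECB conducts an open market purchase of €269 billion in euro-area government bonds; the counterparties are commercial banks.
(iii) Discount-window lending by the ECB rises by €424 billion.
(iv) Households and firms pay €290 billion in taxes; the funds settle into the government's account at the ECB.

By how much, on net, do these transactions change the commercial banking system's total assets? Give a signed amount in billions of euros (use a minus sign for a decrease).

FX purchase €391 billion: just an asset swap on bank balance sheets → 0.
OMO purchase (from banks) €269 billion: just an asset swap on bank balance sheets → 0.
Discount-window loan €424 billion: bank balance sheets expand → +€424B.
Government account inflow €290 billion: bank balance sheets shrink → −€290B.
Net: 0 + 0 + 424 − 290 = +€134 billion.

+€134 billion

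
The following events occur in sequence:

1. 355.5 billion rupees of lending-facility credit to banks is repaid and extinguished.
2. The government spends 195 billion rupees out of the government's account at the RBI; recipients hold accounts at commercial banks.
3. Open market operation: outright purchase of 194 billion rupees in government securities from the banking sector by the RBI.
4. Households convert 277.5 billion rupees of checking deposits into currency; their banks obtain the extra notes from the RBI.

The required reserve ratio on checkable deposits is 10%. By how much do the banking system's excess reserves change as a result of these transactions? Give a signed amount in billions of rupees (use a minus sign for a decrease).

-235.75 billion

Discount-window repayment 355.5 billion rupees: reserves −355.5B, deposits 0.
Government spending 195 billion rupees: reserves +195B, deposits +195B.
OMO purchase (from banks) 194 billion rupees: reserves +194B, deposits 0.
Currency withdrawal 277.5 billion rupees: reserves −277.5B, deposits −277.5B.
Totals: Δreserves = −244B, Δdeposits = −82.5B.
Δrequired reserves = 10% × −82.5B = −8.25B.
Δexcess reserves = Δreserves − Δrequired = −244B − (−8.25B) = -235.75 billion.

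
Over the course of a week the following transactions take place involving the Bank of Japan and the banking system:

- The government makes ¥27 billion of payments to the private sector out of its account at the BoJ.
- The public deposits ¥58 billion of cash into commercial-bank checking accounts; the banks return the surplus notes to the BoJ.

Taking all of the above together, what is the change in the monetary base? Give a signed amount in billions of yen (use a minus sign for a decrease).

BoJ balance sheet:
  Assets:      no change
  Liabilities: Bank reserves +¥85B, Currency in circulation −¥58B, Government deposits −¥27B
Monetary base = currency + reserves: −¥58B + (+¥85B) = +¥27 billion.

+¥27 billion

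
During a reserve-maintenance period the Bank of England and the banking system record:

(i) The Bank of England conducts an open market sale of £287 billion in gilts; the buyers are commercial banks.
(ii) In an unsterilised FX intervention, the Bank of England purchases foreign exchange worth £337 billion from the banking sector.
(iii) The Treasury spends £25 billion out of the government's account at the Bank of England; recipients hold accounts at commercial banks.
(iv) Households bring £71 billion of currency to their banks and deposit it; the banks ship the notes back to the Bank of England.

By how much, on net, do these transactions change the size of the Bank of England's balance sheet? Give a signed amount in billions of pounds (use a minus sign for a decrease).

+£50 billion

OMO sale (to banks) £287 billion: a Bank of England asset is shed → −£287B.
FX purchase £337 billion: a Bank of England asset is acquired → +£337B.
Government spending £25 billion: only the composition of liabilities changes → 0.
Currency deposit £71 billion: only the composition of liabilities changes → 0.
Net: −287 + 337 + 0 + 0 = +£50 billion.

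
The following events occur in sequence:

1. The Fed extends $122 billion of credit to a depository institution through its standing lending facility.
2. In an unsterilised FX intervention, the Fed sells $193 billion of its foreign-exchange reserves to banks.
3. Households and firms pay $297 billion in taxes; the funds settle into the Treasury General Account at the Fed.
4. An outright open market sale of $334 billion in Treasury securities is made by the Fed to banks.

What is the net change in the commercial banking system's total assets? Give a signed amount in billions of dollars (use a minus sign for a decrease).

Fed balance sheet:
  Assets:      Securities −$334B, Loans to banks +$122B, Foreign assets −$193B
  Liabilities: Bank reserves −$702B, Government deposits +$297B
Commercial banking system:
  Assets:      Reserves at CB −$702B, Securities +$334B, Foreign assets +$193B
  Liabilities: Checkable deposits −$297B, Borrowings from CB +$122B
Change in total bank assets = -$175 billion.

-$175 billion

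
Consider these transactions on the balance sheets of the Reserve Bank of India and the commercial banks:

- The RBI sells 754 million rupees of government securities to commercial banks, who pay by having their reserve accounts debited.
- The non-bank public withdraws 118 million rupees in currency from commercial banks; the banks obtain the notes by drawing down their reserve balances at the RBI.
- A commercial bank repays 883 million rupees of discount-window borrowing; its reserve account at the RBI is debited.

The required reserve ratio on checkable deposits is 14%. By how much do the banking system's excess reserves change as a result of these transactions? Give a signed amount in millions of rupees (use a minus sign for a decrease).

OMO sale (to banks) 754 million rupees: reserves −754M, deposits 0.
Currency withdrawal 118 million rupees: reserves −118M, deposits −118M.
Discount-window repayment 883 million rupees: reserves −883M, deposits 0.
Totals: Δreserves = −1755M, Δdeposits = −118M.
Δrequired reserves = 14% × −118M = −16.52M.
Δexcess reserves = Δreserves − Δrequired = −1755M − (−16.52M) = -1738.48 million.

-1738.48 million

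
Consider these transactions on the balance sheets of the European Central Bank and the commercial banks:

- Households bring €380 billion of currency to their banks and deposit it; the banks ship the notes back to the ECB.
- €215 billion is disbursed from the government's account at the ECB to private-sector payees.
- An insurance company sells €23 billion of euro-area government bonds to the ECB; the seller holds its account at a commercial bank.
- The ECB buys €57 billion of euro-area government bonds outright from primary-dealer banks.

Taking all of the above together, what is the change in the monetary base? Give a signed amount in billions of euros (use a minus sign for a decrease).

+€295 billion

ECB balance sheet:
  Assets:      Securities +€80B
  Liabilities: Bank reserves +€675B, Currency in circulation −€380B, Government deposits −€215B
Commercial banking system:
  Assets:      Reserves at CB +€675B, Securities −€57B
  Liabilities: Checkable deposits +€618B
Monetary base = currency + reserves: −€380B + (+€675B) = +€295 billion.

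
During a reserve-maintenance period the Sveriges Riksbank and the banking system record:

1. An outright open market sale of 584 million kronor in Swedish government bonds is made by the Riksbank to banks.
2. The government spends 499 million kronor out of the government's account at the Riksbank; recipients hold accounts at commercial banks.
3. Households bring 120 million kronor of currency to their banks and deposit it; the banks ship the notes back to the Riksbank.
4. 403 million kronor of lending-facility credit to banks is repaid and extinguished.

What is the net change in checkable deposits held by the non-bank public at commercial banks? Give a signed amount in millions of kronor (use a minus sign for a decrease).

OMO sale (to banks) 584 million kronor: the counterparty is a bank, so public deposits are unchanged → 0.
Government spending 499 million kronor: non-bank counterparties' bank balances rise → +499M.
Currency deposit 120 million kronor: non-bank counterparties' bank balances rise → +120M.
Discount-window repayment 403 million kronor: the counterparty is a bank, so public deposits are unchanged → 0.
Net: 0 + 499 + 120 + 0 = +619 million.

+619 million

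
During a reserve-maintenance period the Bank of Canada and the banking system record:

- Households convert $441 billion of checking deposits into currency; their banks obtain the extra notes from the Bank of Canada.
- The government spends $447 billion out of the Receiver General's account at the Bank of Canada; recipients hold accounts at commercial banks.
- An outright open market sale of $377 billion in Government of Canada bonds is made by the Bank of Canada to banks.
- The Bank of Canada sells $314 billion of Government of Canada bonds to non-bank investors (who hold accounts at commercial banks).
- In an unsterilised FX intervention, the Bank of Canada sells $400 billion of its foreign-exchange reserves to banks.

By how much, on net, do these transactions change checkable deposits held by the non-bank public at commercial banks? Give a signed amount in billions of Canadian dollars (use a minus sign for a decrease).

Currency withdrawal $441 billion: non-bank counterparties' bank balances fall → −$441B.
Government spending $447 billion: non-bank counterparties' bank balances rise → +$447B.
OMO sale (to banks) $377 billion: the counterparty is a bank, so public deposits are unchanged → 0.
Asset sale (to non-banks) $314 billion: non-bank counterparties' bank balances fall → −$314B.
FX sale $400 billion: the counterparty is a bank, so public deposits are unchanged → 0.
Net: −441 + 447 + 0 − 314 + 0 = -$308 billion.

-$308 billion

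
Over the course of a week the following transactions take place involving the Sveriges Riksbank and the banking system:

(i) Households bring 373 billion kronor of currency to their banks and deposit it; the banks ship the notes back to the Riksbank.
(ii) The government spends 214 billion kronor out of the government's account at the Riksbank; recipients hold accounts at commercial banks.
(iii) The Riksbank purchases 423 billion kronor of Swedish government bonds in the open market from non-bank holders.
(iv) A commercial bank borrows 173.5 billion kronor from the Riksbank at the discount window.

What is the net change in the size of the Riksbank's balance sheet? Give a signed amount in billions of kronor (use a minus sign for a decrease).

Riksbank balance sheet:
  Assets:      Securities +423B, Loans to banks +173.5B
  Liabilities: Bank reserves +1183.5B, Currency in circulation −373B, Government deposits −214B
Change in total Riksbank assets = +596.5 billion.

+596.5 billion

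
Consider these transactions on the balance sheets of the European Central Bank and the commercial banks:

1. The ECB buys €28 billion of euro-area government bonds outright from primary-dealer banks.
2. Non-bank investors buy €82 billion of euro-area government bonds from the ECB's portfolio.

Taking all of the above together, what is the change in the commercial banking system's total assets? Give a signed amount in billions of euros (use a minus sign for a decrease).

OMO purchase (from banks) €28 billion: just an asset swap on bank balance sheets → 0.
Asset sale (to non-banks) €82 billion: bank balance sheets shrink → −€82B.
Net: 0 − 82 = -€82 billion.

-€82 billion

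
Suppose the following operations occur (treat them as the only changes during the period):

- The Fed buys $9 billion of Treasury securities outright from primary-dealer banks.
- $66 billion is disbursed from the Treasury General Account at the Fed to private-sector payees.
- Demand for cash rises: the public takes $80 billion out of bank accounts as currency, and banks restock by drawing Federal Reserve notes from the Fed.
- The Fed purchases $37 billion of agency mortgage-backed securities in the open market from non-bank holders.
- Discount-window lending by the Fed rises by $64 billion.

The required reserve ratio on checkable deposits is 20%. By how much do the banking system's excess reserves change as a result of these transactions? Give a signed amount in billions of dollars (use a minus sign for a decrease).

OMO purchase (from banks) $9 billion: reserves +$9B, deposits 0.
Government spending $66 billion: reserves +$66B, deposits +$66B.
Currency withdrawal $80 billion: reserves −$80B, deposits −$80B.
Asset purchase (from non-banks) $37 billion: reserves +$37B, deposits +$37B.
Discount-window loan $64 billion: reserves +$64B, deposits 0.
Totals: Δreserves = +$96B, Δdeposits = +$23B.
Δrequired reserves = 20% × +$23B = +$4.6B.
Δexcess reserves = Δreserves − Δrequired = +$96B − (+$4.6B) = +$91.4 billion.

+$91.4 billion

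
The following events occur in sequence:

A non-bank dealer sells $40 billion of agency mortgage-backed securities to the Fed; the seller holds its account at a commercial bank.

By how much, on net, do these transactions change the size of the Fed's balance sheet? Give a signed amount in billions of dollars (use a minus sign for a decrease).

+$40 billion

Asset purchase (from non-banks) $40 billion: a Fed asset is acquired → +$40B.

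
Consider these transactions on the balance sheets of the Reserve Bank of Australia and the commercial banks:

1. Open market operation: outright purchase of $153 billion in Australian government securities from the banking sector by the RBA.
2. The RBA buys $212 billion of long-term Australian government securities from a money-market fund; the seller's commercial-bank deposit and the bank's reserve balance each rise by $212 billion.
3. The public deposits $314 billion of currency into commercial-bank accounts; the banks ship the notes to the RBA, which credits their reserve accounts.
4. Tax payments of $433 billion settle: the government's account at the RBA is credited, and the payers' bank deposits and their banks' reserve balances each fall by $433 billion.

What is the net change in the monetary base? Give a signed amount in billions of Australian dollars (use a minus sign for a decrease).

OMO purchase (from banks) $153 billion: RBA balance sheet expands → +$153B.
Asset purchase (from non-banks) $212 billion: RBA balance sheet expands → +$212B.
Currency deposit $314 billion: just a shift between currency and reserves — both are base money → 0.
Government account inflow $433 billion: reserves shift to a non-base liability → −$433B.
Net: 153 + 212 + 0 − 433 = -$68 billion.

-$68 billion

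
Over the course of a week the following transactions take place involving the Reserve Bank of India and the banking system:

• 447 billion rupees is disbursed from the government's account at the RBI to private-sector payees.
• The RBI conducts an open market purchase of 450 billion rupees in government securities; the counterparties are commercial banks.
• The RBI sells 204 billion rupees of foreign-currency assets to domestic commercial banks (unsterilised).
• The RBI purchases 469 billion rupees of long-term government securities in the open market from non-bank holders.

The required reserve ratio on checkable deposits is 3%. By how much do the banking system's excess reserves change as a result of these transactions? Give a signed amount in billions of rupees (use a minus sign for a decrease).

Government spending 447 billion rupees: reserves +447B, deposits +447B.
OMO purchase (from banks) 450 billion rupees: reserves +450B, deposits 0.
FX sale 204 billion rupees: reserves −204B, deposits 0.
Asset purchase (from non-banks) 469 billion rupees: reserves +469B, deposits +469B.
Totals: Δreserves = +1162B, Δdeposits = +916B.
Δrequired reserves = 3% × +916B = +27.48B.
Δexcess reserves = Δreserves − Δrequired = +1162B − (+27.48B) = +1134.52 billion.

+1134.52 billion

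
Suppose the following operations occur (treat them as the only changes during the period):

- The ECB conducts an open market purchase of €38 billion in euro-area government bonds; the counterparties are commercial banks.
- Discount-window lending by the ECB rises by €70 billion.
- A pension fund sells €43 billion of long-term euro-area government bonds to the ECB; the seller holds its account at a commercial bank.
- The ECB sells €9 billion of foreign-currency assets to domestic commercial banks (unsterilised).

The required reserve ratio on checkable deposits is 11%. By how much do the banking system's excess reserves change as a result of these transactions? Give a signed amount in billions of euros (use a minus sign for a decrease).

+€137.27 billion

OMO purchase (from banks) €38 billion: reserves +€38B, deposits 0.
Discount-window loan €70 billion: reserves +€70B, deposits 0.
Asset purchase (from non-banks) €43 billion: reserves +€43B, deposits +€43B.
FX sale €9 billion: reserves −€9B, deposits 0.
Totals: Δreserves = +€142B, Δdeposits = +€43B.
Δrequired reserves = 11% × +€43B = +€4.73B.
Δexcess reserves = Δreserves − Δrequired = +€142B − (+€4.73B) = +€137.27 billion.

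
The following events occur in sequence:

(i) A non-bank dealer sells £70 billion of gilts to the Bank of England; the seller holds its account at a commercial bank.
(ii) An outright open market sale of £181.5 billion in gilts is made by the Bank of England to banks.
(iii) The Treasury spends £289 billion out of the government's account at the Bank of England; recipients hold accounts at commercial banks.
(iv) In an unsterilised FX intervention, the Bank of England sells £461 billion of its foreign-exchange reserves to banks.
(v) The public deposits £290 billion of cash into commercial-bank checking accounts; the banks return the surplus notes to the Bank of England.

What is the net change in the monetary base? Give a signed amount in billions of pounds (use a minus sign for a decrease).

-£283.5 billion

Bank of England balance sheet:
  Assets:      Securities −£111.5B, Foreign assets −£461B
  Liabilities: Bank reserves +£6.5B, Currency in circulation −£290B, Government deposits −£289B
Monetary base = currency + reserves: −£290B + (+£6.5B) = -£283.5 billion.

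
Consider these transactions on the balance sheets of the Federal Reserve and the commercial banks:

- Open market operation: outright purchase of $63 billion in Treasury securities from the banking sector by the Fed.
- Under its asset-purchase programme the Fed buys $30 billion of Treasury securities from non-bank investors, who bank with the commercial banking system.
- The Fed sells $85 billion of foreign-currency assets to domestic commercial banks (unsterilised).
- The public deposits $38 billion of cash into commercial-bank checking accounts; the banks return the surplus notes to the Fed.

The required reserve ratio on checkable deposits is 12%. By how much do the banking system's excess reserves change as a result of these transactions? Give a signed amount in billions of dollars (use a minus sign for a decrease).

+$37.84 billion

OMO purchase (from banks) $63 billion: reserves +$63B, deposits 0.
Asset purchase (from non-banks) $30 billion: reserves +$30B, deposits +$30B.
FX sale $85 billion: reserves −$85B, deposits 0.
Currency deposit $38 billion: reserves +$38B, deposits +$38B.
Totals: Δreserves = +$46B, Δdeposits = +$68B.
Δrequired reserves = 12% × +$68B = +$8.16B.
Δexcess reserves = Δreserves − Δrequired = +$46B − (+$8.16B) = +$37.84 billion.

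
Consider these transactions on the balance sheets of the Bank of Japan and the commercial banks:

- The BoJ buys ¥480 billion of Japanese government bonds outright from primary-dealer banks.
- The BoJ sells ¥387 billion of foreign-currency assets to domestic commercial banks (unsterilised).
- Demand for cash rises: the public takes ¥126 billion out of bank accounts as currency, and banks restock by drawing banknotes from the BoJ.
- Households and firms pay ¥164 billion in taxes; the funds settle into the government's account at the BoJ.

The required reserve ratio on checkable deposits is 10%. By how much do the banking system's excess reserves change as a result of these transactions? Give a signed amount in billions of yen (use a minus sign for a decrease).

OMO purchase (from banks) ¥480 billion: reserves +¥480B, deposits 0.
FX sale ¥387 billion: reserves −¥387B, deposits 0.
Currency withdrawal ¥126 billion: reserves −¥126B, deposits −¥126B.
Government account inflow ¥164 billion: reserves −¥164B, deposits −¥164B.
Totals: Δreserves = −¥197B, Δdeposits = −¥290B.
Δrequired reserves = 10% × −¥290B = −¥29B.
Δexcess reserves = Δreserves − Δrequired = −¥197B − (−¥29B) = -¥168 billion.

-¥168 billion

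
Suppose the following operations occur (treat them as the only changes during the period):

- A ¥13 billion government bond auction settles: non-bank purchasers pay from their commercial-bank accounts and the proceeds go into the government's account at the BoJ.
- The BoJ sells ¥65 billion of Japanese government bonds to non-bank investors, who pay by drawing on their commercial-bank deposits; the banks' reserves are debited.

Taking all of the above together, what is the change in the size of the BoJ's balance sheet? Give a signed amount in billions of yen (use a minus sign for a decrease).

-¥65 billion

Government account inflow ¥13 billion: only the composition of liabilities changes → 0.
Asset sale (to non-banks) ¥65 billion: a BoJ asset is shed → −¥65B.
Net: 0 − 65 = -¥65 billion.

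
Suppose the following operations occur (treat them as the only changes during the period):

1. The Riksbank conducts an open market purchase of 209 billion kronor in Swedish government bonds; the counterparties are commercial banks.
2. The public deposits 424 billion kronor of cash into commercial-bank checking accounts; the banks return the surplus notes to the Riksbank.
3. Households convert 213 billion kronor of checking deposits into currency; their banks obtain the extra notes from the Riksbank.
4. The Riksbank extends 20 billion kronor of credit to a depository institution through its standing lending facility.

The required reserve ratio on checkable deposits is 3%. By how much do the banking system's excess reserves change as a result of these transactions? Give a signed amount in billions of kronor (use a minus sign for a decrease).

OMO purchase (from banks) 209 billion kronor: reserves +209B, deposits 0.
Currency deposit 424 billion kronor: reserves +424B, deposits +424B.
Currency withdrawal 213 billion kronor: reserves −213B, deposits −213B.
Discount-window loan 20 billion kronor: reserves +20B, deposits 0.
Totals: Δreserves = +440B, Δdeposits = +211B.
Δrequired reserves = 3% × +211B = +6.33B.
Δexcess reserves = Δreserves − Δrequired = +440B − (+6.33B) = +433.67 billion.

+433.67 billion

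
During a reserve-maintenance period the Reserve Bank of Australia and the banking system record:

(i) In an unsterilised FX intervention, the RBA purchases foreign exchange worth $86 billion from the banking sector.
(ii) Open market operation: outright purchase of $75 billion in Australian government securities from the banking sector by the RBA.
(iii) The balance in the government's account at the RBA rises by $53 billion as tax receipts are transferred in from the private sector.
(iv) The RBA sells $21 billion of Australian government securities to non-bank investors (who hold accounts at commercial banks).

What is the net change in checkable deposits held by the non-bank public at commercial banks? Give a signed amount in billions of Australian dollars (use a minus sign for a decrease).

RBA balance sheet:
  Assets:      Securities +$54B, Foreign assets +$86B
  Liabilities: Bank reserves +$87B, Government deposits +$53B
Commercial banking system:
  Assets:      Reserves at CB +$87B, Securities −$75B, Foreign assets −$86B
  Liabilities: Checkable deposits −$74B
So the change in checkable deposits held by the non-bank public at commercial banks is -$74 billion.

-$74 billion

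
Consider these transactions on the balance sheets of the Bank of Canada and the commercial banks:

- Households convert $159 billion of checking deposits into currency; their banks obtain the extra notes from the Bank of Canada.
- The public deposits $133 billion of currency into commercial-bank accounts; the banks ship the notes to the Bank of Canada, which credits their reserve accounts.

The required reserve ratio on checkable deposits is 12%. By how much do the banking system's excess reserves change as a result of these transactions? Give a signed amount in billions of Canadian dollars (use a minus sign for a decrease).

Currency withdrawal $159 billion: reserves −$159B, deposits −$159B.
Currency deposit $133 billion: reserves +$133B, deposits +$133B.
Totals: Δreserves = −$26B, Δdeposits = −$26B.
Δrequired reserves = 12% × −$26B = −$3.12B.
Δexcess reserves = Δreserves − Δrequired = −$26B − (−$3.12B) = -$22.88 billion.

-$22.88 billion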